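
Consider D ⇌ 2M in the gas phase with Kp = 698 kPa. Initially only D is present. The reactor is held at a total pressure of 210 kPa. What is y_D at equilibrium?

Basis: 1 mol D initially; let X = conversion of D. Extent ξ = X.
At extent ξ: n_D = 1 − X; n_M = 2X.
n_T = Σnᵢ = 1 + X.
With p_i = (n_i/n_T)P, Kp = p_M^2 / (p_D).
Setting this equal to 698 kPa and taking the physical root (0 < X < 1) gives X = 0.674.
Then n_D = 0.326, n_T = 1.67, so y_D = 0.195.

y_D = 0.195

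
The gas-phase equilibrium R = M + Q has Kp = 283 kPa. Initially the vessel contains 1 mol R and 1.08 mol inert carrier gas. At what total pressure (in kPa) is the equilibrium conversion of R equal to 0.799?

P = 257 kPa

Let X = conversion of R (basis 1 mol R); extent of reaction ξ = X.
Mole table: n_R = 1 − X; n_M = X; n_Q = X; n_I = 1.08 (inert).
n_T = Σnᵢ = 2.08 + X.
Kp = p_M p_Q / (p_R) with p_i = (n_i/n_T)·P.
At X = 0.799: the mole-fraction product g(X) = Π y_i^ν_i = 1.103. Since Kp = g(X)·P^{1}, P = (Kp/g)^(1/1) = (283/1.103)^(1/1) = 257 kPa.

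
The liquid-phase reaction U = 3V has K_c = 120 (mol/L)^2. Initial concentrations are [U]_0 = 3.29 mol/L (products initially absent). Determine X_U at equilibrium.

Let X = conversion of U; extent ξ = 3.29·X mol/L.
Concentrations: [U] = 3.29 − 3.29X; [V] = 9.87X.
K_c = [V]^3 / ([U]).
Solving K_c = 120 for X ∈ (0,1): X = 0.564.

X = 0.564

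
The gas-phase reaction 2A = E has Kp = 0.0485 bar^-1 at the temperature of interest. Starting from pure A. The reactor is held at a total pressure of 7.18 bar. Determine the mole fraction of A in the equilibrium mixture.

y_A = 0.785

Take 1 mol A as basis and let X be its fractional conversion, so ξ = 0.5X.
Species balance: n_A = 1 − X; n_E = 0.5X.
Total moles n_T = 1 − 0.5X.
With p_i = (n_i/n_T)P, Kp = p_E / (p_A^2).
Substituting and setting equal to 0.0485 bar^-1 gives a polynomial in X; the root in (0,1) is X = 0.354.
Then n_A = 0.646, n_T = 0.823, so y_A = 0.785.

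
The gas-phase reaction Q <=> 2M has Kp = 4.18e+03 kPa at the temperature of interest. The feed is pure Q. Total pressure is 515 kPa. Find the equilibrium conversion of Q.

X = 0.818

Basis: 1 mol Q initially; let X = conversion of Q. Extent ξ = X.
Species balance: n_Q = 1 − X; n_M = 2X.
Total moles n_T = 1 + X.
Mole fractions y_i = n_i/n_T; Kp = p_M^2 / (p_Q) with p_i = y_i·P.
Setting this equal to 4.18e+03 kPa and taking the physical root (0 < X < 1) gives X = 0.818.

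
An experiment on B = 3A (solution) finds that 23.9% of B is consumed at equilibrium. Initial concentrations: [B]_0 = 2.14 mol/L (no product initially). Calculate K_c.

K_c = 2.22 (mol/L)^2

Let X = conversion of B.
Concentrations: [B] = 2.14 − 2.14X; [A] = 6.42X.
At X = 0.239: [B] = 1.63, [A] = 1.53.
K_c = [A]^3 / ([B]) = 2.22 (mol/L)^2.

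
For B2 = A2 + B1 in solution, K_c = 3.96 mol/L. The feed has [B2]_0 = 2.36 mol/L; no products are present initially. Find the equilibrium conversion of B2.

Let X = conversion of B2; extent ξ = 2.36·X mol/L.
Concentrations: [B2] = 2.36 − 2.36X; [A2] = 2.36X; [B1] = 2.36X.
K_c = [A2] [B1] / ([B2]).
Solving K_c = 3.96 for X ∈ (0,1): X = 0.704.

X = 0.704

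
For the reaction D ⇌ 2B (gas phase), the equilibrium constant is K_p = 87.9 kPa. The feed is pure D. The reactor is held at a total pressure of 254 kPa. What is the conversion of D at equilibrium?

Basis: 1 mol D initially; let X = conversion of D. Extent ξ = X.
Moles: n_D = 1 − X; n_B = 2X.
n_T = Σnᵢ = 1 + X.
With p_i = (n_i/n_T)P, K_p = p_B^2 / (p_D).
Setting this equal to 87.9 kPa and taking the physical root (0 < X < 1) gives X = 0.282.

X = 0.282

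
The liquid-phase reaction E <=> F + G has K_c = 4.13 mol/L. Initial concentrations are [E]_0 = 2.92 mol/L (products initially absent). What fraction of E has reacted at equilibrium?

Let X = conversion of E; extent ξ = 2.92·X mol/L.
Concentrations: [E] = 2.92 − 2.92X; [F] = 2.92X; [G] = 2.92X.
K_c = [F] [G] / ([E]).
Equating to 4.13 mol/L: the physical root is X = 0.676.

X = 0.676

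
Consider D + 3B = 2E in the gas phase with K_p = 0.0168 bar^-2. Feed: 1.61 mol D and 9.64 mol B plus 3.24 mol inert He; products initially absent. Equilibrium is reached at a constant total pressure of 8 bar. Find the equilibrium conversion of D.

X = 0.464

Take 1.61 mol D as basis and let X be its fractional conversion, so ξ = 1.61X.
Moles: n_D = 1.61 − 1.61X; n_B = 9.64 − 4.83X; n_E = 3.22X; n_I = 3.24 (inert).
Summing: n_T = 14.5 − 3.22X.
With p_i = (n_i/n_T)P, K_p = p_E^2 / (p_D p_B^3).
Setting this equal to 0.0168 bar^-2 and taking the physical root (0 < X < 1) gives X = 0.464.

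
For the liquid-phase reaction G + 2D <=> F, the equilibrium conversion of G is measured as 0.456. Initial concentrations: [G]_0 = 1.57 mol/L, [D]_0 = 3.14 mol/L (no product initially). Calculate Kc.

Let X = conversion of G.
Concentrations: [G] = 1.57 − 1.57X; [D] = 3.14 − 3.14X; [F] = 1.57X.
At X = 0.456: [G] = 0.854, [D] = 1.71, [F] = 0.716.
Kc = [F] / ([G] [D]^2) = 0.287 (mol/L)^-2.

Kc = 0.287 (mol/L)^-2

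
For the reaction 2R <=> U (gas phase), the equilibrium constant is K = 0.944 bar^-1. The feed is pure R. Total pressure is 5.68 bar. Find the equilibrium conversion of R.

X = 0.789

Take 1 mol R as basis and let X be its fractional conversion, so ξ = 0.5X.
Mole table: n_R = 1 − X; n_U = 0.5X.
Summing: n_T = 1 − 0.5X.
y_i = n_i/n_T, p_i = y_i·P. K = p_U / (p_R^2).
Substituting and setting equal to 0.944 bar^-1 gives a polynomial in X; the root in (0,1) is X = 0.789.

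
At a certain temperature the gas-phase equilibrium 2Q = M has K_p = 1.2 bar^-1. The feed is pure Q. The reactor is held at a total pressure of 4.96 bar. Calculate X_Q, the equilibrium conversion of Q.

X = 0.799

Let X = conversion of Q (basis 1 mol Q); extent of reaction ξ = 0.5X.
At extent ξ: n_Q = 1 − X; n_M = 0.5X.
n_T = Σnᵢ = 1 − 0.5X.
Mole fractions y_i = n_i/n_T; K_p = p_M / (p_Q^2) with p_i = y_i·P.
Setting this equal to 1.2 bar^-1 and taking the physical root (0 < X < 1) gives X = 0.799.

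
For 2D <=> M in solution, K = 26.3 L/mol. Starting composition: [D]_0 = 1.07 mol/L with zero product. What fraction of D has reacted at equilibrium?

X = 0.875

Let X = conversion of D; extent ξ = 1.07X/2 mol/L.
Concentrations: [D] = 1.07 − 1.07X; [M] = 0.535X.
K = [M] / ([D]^2).
Solving K = 26.3 for X ∈ (0,1): X = 0.875.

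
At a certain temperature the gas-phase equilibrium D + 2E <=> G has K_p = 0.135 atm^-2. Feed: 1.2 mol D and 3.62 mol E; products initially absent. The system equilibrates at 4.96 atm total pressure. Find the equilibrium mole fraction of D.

Take 1.2 mol D as basis and let X be its fractional conversion, so ξ = 1.2X.
At extent ξ: n_D = 1.2 − 1.2X; n_E = 3.62 − 2.4X; n_G = 1.2X.
Total moles n_T = 4.82 − 2.4X.
Mole fractions y_i = n_i/n_T; K_p = p_G / (p_D p_E^2) with p_i = y_i·P.
Equating to 0.135 atm^-2 and solving on 0 < X < 1: X = 0.583.
Then n_D = 0.5, n_T = 3.42, so y_D = 0.146.

y_D = 0.146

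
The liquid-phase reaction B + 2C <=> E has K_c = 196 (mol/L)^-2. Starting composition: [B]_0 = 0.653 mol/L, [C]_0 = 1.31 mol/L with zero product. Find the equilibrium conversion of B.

X = 0.865

Let X = conversion of B; extent ξ = 0.653·X mol/L.
Concentrations: [B] = 0.653 − 0.653X; [C] = 1.31 − 1.31X; [E] = 0.653X.
K_c = [E] / ([B] [C]^2).
This equals 196 at X = 0.865 (the root in 0 < X < 1).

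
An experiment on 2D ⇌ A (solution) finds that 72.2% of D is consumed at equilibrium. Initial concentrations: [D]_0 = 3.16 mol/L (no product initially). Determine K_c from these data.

Let X = conversion of D.
Concentrations: [D] = 3.16 − 3.16X; [A] = 1.58X.
At X = 0.722: [D] = 0.878, [A] = 1.14.
K_c = [A] / ([D]^2) = 1.48 L/mol.

K_c = 1.48 L/mol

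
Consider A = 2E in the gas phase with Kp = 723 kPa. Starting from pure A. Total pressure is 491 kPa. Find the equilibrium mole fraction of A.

Let X = conversion of A (basis 1 mol A); extent of reaction ξ = X.
At extent ξ: n_A = 1 − X; n_E = 2X.
Total moles n_T = 1 + X.
y_i = n_i/n_T, p_i = y_i·P. Kp = p_E^2 / (p_A).
This yields a degree-2 equation in X; solving on (0,1), X = 0.519.
Then n_A = 0.481, n_T = 1.52, so y_A = 0.317.

y_A = 0.317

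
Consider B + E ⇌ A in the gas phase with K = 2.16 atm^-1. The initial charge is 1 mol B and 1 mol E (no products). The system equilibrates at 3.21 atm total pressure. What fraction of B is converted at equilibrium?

Take 1 mol B as basis and let X be its fractional conversion, so ξ = X.
At extent ξ: n_B = 1 − X; n_E = 1 − X; n_A = X.
Summing: n_T = 2 − X.
With p_i = (n_i/n_T)P, K = p_A / (p_B p_E).
Setting this equal to 2.16 atm^-1 and taking the physical root (0 < X < 1) gives X = 0.645.

X = 0.645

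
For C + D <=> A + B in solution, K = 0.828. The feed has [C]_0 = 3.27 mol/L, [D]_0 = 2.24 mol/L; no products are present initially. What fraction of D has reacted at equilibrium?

X = 0.566

Let X = conversion of D; extent ξ = 2.24·X mol/L.
Concentrations: [C] = 3.27 − 2.24X; [D] = 2.24 − 2.24X; [A] = 2.24X; [B] = 2.24X.
K = [A] [B] / ([C] [D]).
Setting equal to 0.828 and solving for X on (0,1) gives X = 0.566.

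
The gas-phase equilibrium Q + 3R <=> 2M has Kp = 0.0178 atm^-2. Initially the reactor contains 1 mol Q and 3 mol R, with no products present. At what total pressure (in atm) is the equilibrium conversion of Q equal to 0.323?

Take 1 mol Q as basis and let X be its fractional conversion, so ξ = X.
Mole table: n_Q = 1 − X; n_R = 3 − 3X; n_M = 2X.
Summing: n_T = 4 − 2X.
Kp = p_M^2 / (p_Q p_R^3) with p_i = (n_i/n_T)·P.
At X = 0.323: the mole-fraction product g(X) = Π y_i^ν_i = 0.8277. Since Kp = g(X)·P^{-2}, P = (g/Kp)^(1/2) = (0.8277/0.0178)^(1/2) = 6.82 atm.

P = 6.82 atm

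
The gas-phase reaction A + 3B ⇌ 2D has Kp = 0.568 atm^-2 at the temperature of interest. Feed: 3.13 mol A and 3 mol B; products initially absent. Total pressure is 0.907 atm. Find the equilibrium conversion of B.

Basis: 3 mol B initially; let X = conversion of B. Extent ξ = X.
Moles: n_A = 3.13 − X; n_B = 3 − 3X; n_D = 2X.
n_T = Σnᵢ = 6.13 − 2X.
With p_i = (n_i/n_T)P, Kp = p_D^2 / (p_A p_B^3).
Substituting and setting equal to 0.568 atm^-2 gives a polynomial in X; the root in (0,1) is X = 0.310.

X = 0.310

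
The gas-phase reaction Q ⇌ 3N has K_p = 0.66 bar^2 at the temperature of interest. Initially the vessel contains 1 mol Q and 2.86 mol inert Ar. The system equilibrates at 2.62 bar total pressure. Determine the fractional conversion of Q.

Let X = conversion of Q (basis 1 mol Q); extent of reaction ξ = X.
At extent ξ: n_Q = 1 − X; n_N = 3X; n_I = 2.86 (inert).
n_T = Σnᵢ = 3.86 + 2X.
With p_i = (n_i/n_T)P, K_p = p_N^3 / (p_Q).
Substituting and setting equal to 0.66 bar^2 gives a polynomial in X; the root in (0,1) is X = 0.363.

X = 0.363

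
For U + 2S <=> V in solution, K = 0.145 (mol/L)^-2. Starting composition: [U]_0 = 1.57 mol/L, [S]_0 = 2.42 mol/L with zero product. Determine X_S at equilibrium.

X = 0.346

Let X = conversion of S; extent ξ = 2.42X/2 mol/L.
Concentrations: [U] = 1.57 − 1.21X; [S] = 2.42 − 2.42X; [V] = 1.21X.
K = [V] / ([U] [S]^2).
This equals 0.145 at X = 0.346 (the root in 0 < X < 1).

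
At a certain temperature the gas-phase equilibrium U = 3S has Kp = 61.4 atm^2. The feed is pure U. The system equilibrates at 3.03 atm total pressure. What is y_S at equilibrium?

y_S = 0.893

Let X = conversion of U (basis 1 mol U); extent of reaction ξ = X.
Moles: n_U = 1 − X; n_S = 3X.
Total moles n_T = 1 + 2X.
Mole fractions y_i = n_i/n_T; Kp = p_S^3 / (p_U) with p_i = y_i·P.
Setting this equal to 61.4 atm^2 and taking the physical root (0 < X < 1) gives X = 0.736.
Then n_S = 2.21, n_T = 2.47, so y_S = 0.893.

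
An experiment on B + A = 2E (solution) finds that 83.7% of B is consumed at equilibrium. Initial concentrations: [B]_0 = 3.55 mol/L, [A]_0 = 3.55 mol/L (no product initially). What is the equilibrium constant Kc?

Let X = conversion of B.
Concentrations: [B] = 3.55 − 3.55X; [A] = 3.55 − 3.55X; [E] = 7.1X.
At X = 0.837: [B] = 0.579, [A] = 0.579, [E] = 5.94.
Kc = [E]^2 / ([B] [A]) = 105.

Kc = 105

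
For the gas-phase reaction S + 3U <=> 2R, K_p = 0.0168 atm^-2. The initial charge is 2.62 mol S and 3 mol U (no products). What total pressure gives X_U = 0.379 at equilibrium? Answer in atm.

Basis: 3 mol U initially; let X = conversion of U. Extent ξ = X.
At extent ξ: n_S = 2.62 − X; n_U = 3 − 3X; n_R = 2X.
Summing: n_T = 5.62 − 2X.
K_p = p_R^2 / (p_S p_U^3) with p_i = (n_i/n_T)·P.
At X = 0.379: the mole-fraction product g(X) = Π y_i^ν_i = 0.9373. Since K_p = g(X)·P^{-2}, P = (g/K_p)^(1/2) = (0.9373/0.0168)^(1/2) = 7.47 atm.

P = 7.47 atm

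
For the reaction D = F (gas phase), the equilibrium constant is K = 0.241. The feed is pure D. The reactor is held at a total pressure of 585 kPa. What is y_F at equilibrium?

y_F = 0.194

Basis: 1 mol D initially; let X = conversion of D. Extent ξ = X.
At extent ξ: n_D = 1 − X; n_F = X.
n_T stays at 1 (no change in mole number).
With p_i = (n_i/n_T)P, K = p_F / (p_D).
This yields a degree-1 equation in X; solving on (0,1), X = 0.194.
Then n_F = 0.194, n_T = 1, so y_F = 0.194.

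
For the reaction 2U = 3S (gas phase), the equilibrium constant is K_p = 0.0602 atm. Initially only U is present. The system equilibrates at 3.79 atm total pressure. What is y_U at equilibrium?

y_U = 0.786

Basis: 1 mol U initially; let X = conversion of U. Extent ξ = 0.5X.
Mole table: n_U = 1 − X; n_S = 1.5X.
Summing: n_T = 1 + 0.5X.
y_i = n_i/n_T, p_i = y_i·P. K_p = p_S^3 / (p_U^2).
Substituting and setting equal to 0.0602 atm gives a polynomial in X; the root in (0,1) is X = 0.154.
Then n_U = 0.846, n_T = 1.08, so y_U = 0.786.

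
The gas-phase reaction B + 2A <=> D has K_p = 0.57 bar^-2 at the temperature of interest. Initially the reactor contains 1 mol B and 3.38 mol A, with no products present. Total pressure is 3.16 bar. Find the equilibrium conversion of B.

Let X = conversion of B (basis 1 mol B); extent of reaction ξ = X.
Species balance: n_B = 1 − X; n_A = 3.38 − 2X; n_D = X.
Summing: n_T = 4.38 − 2X.
Mole fractions y_i = n_i/n_T; K_p = p_D / (p_B p_A^2) with p_i = y_i·P.
Setting this equal to 0.57 bar^-2 and taking the physical root (0 < X < 1) gives X = 0.713.

X = 0.713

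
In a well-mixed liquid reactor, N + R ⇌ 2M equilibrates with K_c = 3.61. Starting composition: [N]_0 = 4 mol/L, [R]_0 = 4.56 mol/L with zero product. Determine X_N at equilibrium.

Let X = conversion of N; extent ξ = 4·X mol/L.
Concentrations: [N] = 4 − 4X; [R] = 4.56 − 4X; [M] = 8X.
K_c = [M]^2 / ([N] [R]).
Equating to 3.61: the physical root is X = 0.519.

X = 0.519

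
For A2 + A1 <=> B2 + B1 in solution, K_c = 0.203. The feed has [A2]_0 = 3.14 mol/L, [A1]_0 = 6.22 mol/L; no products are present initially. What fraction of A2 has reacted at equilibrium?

X = 0.426

Let X = conversion of A2; extent ξ = 3.14·X mol/L.
Concentrations: [A2] = 3.14 − 3.14X; [A1] = 6.22 − 3.14X; [B2] = 3.14X; [B1] = 3.14X.
K_c = [B2] [B1] / ([A2] [A1]).
Setting equal to 0.203 and solving for X on (0,1) gives X = 0.426.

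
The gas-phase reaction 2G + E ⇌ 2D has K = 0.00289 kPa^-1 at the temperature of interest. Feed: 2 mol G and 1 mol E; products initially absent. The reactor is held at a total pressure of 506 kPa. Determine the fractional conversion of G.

Take 2 mol G as basis and let X be its fractional conversion, so ξ = X.
Species balance: n_G = 2 − 2X; n_E = 1 − X; n_D = 2X.
Total moles n_T = 3 − X.
With p_i = (n_i/n_T)P, K = p_D^2 / (p_G^2 p_E).
Equating to 0.00289 kPa^-1 and solving on 0 < X < 1: X = 0.372.

X = 0.372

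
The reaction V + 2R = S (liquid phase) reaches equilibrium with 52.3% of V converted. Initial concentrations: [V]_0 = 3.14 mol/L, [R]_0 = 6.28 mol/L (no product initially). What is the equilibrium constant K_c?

Let X = conversion of V.
Concentrations: [V] = 3.14 − 3.14X; [R] = 6.28 − 6.28X; [S] = 3.14X.
At X = 0.523: [V] = 1.5, [R] = 3, [S] = 1.64.
K_c = [S] / ([V] [R]^2) = 0.122 (mol/L)^-2.

K_c = 0.122 (mol/L)^-2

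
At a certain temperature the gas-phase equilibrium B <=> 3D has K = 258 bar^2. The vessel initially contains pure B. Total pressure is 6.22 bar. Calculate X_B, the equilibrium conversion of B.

Take 1 mol B as basis and let X be its fractional conversion, so ξ = X.
Moles: n_B = 1 − X; n_D = 3X.
Summing: n_T = 1 + 2X.
With p_i = (n_i/n_T)P, K = p_D^3 / (p_B).
Equating to 258 bar^2 and solving on 0 < X < 1: X = 0.736.

X = 0.736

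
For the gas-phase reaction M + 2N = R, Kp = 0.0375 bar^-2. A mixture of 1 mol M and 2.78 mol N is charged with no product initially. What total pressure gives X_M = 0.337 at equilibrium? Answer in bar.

Let X = conversion of M (basis 1 mol M); extent of reaction ξ = X.
Mole table: n_M = 1 − X; n_N = 2.78 − 2X; n_R = X.
Summing: n_T = 3.78 − 2X.
Kp = p_R / (p_M p_N^2) with p_i = (n_i/n_T)·P.
At X = 0.337: the mole-fraction product g(X) = Π y_i^ν_i = 1.106. Since Kp = g(X)·P^{-2}, P = (g/Kp)^(1/2) = (1.106/0.0375)^(1/2) = 5.43 bar.

P = 5.43 bar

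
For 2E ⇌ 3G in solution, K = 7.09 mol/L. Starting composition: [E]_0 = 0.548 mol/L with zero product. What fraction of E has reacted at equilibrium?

X = 0.701

Let X = conversion of E; extent ξ = 0.548X/2 mol/L.
Concentrations: [E] = 0.548 − 0.548X; [G] = 0.822X.
K = [G]^3 / ([E]^2).
Setting equal to 7.09 and solving for X on (0,1) gives X = 0.701.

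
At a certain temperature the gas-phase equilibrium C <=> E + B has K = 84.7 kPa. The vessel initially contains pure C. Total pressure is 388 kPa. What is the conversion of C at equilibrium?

X = 0.423

Take 1 mol C as basis and let X be its fractional conversion, so ξ = X.
Moles: n_C = 1 − X; n_E = X; n_B = X.
n_T = Σnᵢ = 1 + X.
With p_i = (n_i/n_T)P, K = p_E p_B / (p_C).
This yields a degree-2 equation in X; solving on (0,1), X = 0.423.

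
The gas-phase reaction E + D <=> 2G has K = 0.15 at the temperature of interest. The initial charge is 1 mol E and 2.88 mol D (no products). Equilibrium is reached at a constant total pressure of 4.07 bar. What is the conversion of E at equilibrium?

X = 0.268

Take 1 mol E as basis and let X be its fractional conversion, so ξ = X.
Mole table: n_E = 1 − X; n_D = 2.88 − X; n_G = 2X.
n_T stays at 3.88 (no change in mole number).
y_i = n_i/n_T, p_i = y_i·P. K = p_G^2 / (p_E p_D).
Substituting and setting equal to 0.15 gives a polynomial in X; the root in (0,1) is X = 0.268.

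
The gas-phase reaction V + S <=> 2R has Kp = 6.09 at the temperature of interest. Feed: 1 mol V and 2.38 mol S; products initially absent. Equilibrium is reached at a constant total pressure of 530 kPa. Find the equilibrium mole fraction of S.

Let X = conversion of V (basis 1 mol V); extent of reaction ξ = X.
Moles: n_V = 1 − X; n_S = 2.38 − X; n_R = 2X.
n_T stays at 3.38 (no change in mole number).
Mole fractions y_i = n_i/n_T; Kp = p_R^2 / (p_V p_S) with p_i = y_i·P.
Equating to 6.09 and solving on 0 < X < 1: X = 0.763.
Then n_S = 1.62, n_T = 3.38, so y_S = 0.478.

y_S = 0.478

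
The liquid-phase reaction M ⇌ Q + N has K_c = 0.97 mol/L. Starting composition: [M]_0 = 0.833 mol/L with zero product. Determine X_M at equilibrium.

X = 0.644

Let X = conversion of M; extent ξ = 0.833·X mol/L.
Concentrations: [M] = 0.833 − 0.833X; [Q] = 0.833X; [N] = 0.833X.
K_c = [Q] [N] / ([M]).
Equating to 0.97 mol/L: the physical root is X = 0.644.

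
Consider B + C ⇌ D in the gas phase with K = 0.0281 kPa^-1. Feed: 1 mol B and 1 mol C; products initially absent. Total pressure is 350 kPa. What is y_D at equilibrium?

y_D = 0.534

Take 1 mol B as basis and let X be its fractional conversion, so ξ = X.
Mole table: n_B = 1 − X; n_C = 1 − X; n_D = X.
n_T = Σnᵢ = 2 − X.
With p_i = (n_i/n_T)P, K = p_D / (p_B p_C).
This yields a degree-2 equation in X; solving on (0,1), X = 0.696.
Then n_D = 0.696, n_T = 1.3, so y_D = 0.534.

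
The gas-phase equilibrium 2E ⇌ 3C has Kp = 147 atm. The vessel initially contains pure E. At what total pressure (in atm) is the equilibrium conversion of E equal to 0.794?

P = 5.16 atm

Basis: 1 mol E initially; let X = conversion of E. Extent ξ = 0.5X.
Mole table: n_E = 1 − X; n_C = 1.5X.
n_T = Σnᵢ = 1 + 0.5X.
Kp = p_C^3 / (p_E^2) with p_i = (n_i/n_T)·P.
At X = 0.794: the mole-fraction product g(X) = Π y_i^ν_i = 28.5. Since Kp = g(X)·P^{1}, P = (Kp/g)^(1/1) = (147/28.5)^(1/1) = 5.16 atm.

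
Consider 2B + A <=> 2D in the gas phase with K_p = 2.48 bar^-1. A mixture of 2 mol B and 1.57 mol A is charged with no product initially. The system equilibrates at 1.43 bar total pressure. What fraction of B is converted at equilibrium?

X = 0.525

Basis: 2 mol B initially; let X = conversion of B. Extent ξ = X.
Species balance: n_B = 2 − 2X; n_A = 1.57 − X; n_D = 2X.
n_T = Σnᵢ = 3.57 − X.
Mole fractions y_i = n_i/n_T; K_p = p_D^2 / (p_B^2 p_A) with p_i = y_i·P.
This yields a degree-3 equation in X; solving on (0,1), X = 0.525.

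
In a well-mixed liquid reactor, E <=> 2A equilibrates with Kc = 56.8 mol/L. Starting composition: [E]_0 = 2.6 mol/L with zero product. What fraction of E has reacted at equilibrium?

Let X = conversion of E; extent ξ = 2.6·X mol/L.
Concentrations: [E] = 2.6 − 2.6X; [A] = 5.2X.
Kc = [A]^2 / ([E]).
Setting equal to 56.8 and solving for X on (0,1) gives X = 0.863.

X = 0.863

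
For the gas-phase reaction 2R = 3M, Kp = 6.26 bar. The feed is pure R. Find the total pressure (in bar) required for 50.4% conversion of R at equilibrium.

Let X = conversion of R (basis 1 mol R); extent of reaction ξ = 0.5X.
Moles: n_R = 1 − X; n_M = 1.5X.
Total moles n_T = 1 + 0.5X.
Kp = p_M^3 / (p_R^2) with p_i = (n_i/n_T)·P.
At X = 0.504: the mole-fraction product g(X) = Π y_i^ν_i = 1.403. Since Kp = g(X)·P^{1}, P = (Kp/g)^(1/1) = (6.26/1.403)^(1/1) = 4.46 bar.

P = 4.46 bar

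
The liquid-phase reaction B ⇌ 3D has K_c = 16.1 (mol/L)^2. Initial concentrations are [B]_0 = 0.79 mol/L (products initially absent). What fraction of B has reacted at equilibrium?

X = 0.676

Let X = conversion of B; extent ξ = 0.79·X mol/L.
Concentrations: [B] = 0.79 − 0.79X; [D] = 2.37X.
K_c = [D]^3 / ([B]).
Setting equal to 16.1 and solving for X on (0,1) gives X = 0.676.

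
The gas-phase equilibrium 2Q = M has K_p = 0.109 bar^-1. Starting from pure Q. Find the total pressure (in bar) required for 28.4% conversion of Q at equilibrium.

P = 2.18 bar

Let X = conversion of Q (basis 1 mol Q); extent of reaction ξ = 0.5X.
Moles: n_Q = 1 − X; n_M = 0.5X.
Total moles n_T = 1 − 0.5X.
K_p = p_M / (p_Q^2) with p_i = (n_i/n_T)·P.
At X = 0.284: the mole-fraction product g(X) = Π y_i^ν_i = 0.2377. Since K_p = g(X)·P^{-1}, P = (g/K_p)^(1/1) = (0.2377/0.109)^(1/1) = 2.18 bar.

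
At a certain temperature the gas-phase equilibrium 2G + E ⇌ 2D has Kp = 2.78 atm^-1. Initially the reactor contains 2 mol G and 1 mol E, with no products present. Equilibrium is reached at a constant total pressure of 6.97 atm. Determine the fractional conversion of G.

Basis: 2 mol G initially; let X = conversion of G. Extent ξ = X.
Species balance: n_G = 2 − 2X; n_E = 1 − X; n_D = 2X.
n_T = Σnᵢ = 3 − X.
Mole fractions y_i = n_i/n_T; Kp = p_D^2 / (p_G^2 p_E) with p_i = y_i·P.
Setting this equal to 2.78 atm^-1 and taking the physical root (0 < X < 1) gives X = 0.634.

X = 0.634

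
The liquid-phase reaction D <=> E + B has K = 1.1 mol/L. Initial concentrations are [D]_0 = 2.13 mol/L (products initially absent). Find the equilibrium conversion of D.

Let X = conversion of D; extent ξ = 2.13·X mol/L.
Concentrations: [D] = 2.13 − 2.13X; [E] = 2.13X; [B] = 2.13X.
K = [E] [B] / ([D]).
Setting equal to 1.1 and solving for X on (0,1) gives X = 0.505.

X = 0.505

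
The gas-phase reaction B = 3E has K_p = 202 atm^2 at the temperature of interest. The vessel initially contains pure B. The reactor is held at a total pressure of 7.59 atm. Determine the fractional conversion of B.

Take 1 mol B as basis and let X be its fractional conversion, so ξ = X.
Mole table: n_B = 1 − X; n_E = 3X.
Total moles n_T = 1 + 2X.
With p_i = (n_i/n_T)P, K_p = p_E^3 / (p_B).
Substituting and setting equal to 202 atm^2 gives a polynomial in X; the root in (0,1) is X = 0.627.

X = 0.627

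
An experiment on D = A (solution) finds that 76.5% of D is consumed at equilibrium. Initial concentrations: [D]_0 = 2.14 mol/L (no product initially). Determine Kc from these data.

Let X = conversion of D.
Concentrations: [D] = 2.14 − 2.14X; [A] = 2.14X.
At X = 0.765: [D] = 0.503, [A] = 1.64.
Kc = [A] / ([D]) = 3.26.

Kc = 3.26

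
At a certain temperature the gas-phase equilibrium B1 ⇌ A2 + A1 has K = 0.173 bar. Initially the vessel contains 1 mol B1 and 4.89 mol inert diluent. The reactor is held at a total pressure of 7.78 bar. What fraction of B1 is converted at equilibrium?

X = 0.309

Take 1 mol B1 as basis and let X be its fractional conversion, so ξ = X.
Mole table: n_B1 = 1 − X; n_A2 = X; n_A1 = X; n_I = 4.89 (inert).
n_T = Σnᵢ = 5.89 + X.
Mole fractions y_i = n_i/n_T; K = p_A2 p_A1 / (p_B1) with p_i = y_i·P.
Setting this equal to 0.173 bar and taking the physical root (0 < X < 1) gives X = 0.309.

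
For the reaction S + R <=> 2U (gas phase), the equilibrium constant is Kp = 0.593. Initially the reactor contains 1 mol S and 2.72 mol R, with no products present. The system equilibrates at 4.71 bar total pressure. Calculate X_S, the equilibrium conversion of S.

X = 0.437

Basis: 1 mol S initially; let X = conversion of S. Extent ξ = X.
At extent ξ: n_S = 1 − X; n_R = 2.72 − X; n_U = 2X.
n_T stays at 3.72 (no change in mole number).
With p_i = (n_i/n_T)P, Kp = p_U^2 / (p_S p_R).
Setting this equal to 0.593 and taking the physical root (0 < X < 1) gives X = 0.437.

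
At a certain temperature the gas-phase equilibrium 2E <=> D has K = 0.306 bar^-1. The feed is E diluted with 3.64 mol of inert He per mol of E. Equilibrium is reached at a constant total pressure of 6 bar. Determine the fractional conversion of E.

Let X = conversion of E (basis 1 mol E); extent of reaction ξ = 0.5X.
Moles: n_E = 1 − X; n_D = 0.5X; n_I = 3.64 (inert).
Summing: n_T = 4.64 − 0.5X.
Mole fractions y_i = n_i/n_T; K = p_D / (p_E^2) with p_i = y_i·P.
Setting this equal to 0.306 bar^-1 and taking the physical root (0 < X < 1) gives X = 0.349.

X = 0.349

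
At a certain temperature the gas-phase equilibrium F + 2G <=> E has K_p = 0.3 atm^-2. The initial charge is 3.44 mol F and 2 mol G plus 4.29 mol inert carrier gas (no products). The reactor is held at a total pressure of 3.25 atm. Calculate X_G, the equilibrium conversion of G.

Let X = conversion of G (basis 2 mol G); extent of reaction ξ = X.
At extent ξ: n_F = 3.44 − X; n_G = 2 − 2X; n_E = X; n_I = 4.29 (inert).
Total moles n_T = 9.73 − 2X.
y_i = n_i/n_T, p_i = y_i·P. K_p = p_E / (p_F p_G^2).
This yields a degree-3 equation in X; solving on (0,1), X = 0.260.

X = 0.260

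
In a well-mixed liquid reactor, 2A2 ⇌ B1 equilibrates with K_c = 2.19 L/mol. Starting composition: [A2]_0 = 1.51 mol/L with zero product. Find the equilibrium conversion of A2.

X = 0.679

Let X = conversion of A2; extent ξ = 1.51X/2 mol/L.
Concentrations: [A2] = 1.51 − 1.51X; [B1] = 0.755X.
K_c = [B1] / ([A2]^2).
Equating to 2.19 L/mol: the physical root is X = 0.679.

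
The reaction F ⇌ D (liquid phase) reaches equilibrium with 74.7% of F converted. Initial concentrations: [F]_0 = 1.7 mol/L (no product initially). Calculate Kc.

Kc = 2.95

Let X = conversion of F.
Concentrations: [F] = 1.7 − 1.7X; [D] = 1.7X.
At X = 0.747: [F] = 0.43, [D] = 1.27.
Kc = [D] / ([F]) = 2.95.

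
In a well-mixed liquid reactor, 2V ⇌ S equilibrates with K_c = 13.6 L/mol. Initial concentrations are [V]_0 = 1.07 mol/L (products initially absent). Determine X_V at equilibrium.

Let X = conversion of V; extent ξ = 1.07X/2 mol/L.
Concentrations: [V] = 1.07 − 1.07X; [S] = 0.535X.
K_c = [S] / ([V]^2).
Setting equal to 13.6 and solving for X on (0,1) gives X = 0.831.

X = 0.831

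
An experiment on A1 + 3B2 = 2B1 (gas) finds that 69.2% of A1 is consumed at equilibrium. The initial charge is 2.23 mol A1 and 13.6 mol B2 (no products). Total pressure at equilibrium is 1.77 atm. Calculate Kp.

Take 2.23 mol A1 as basis and let X be its fractional conversion, so ξ = 2.23X.
Moles: n_A1 = 2.23 − 2.23X; n_B2 = 13.6 − 6.69X; n_B1 = 4.46X.
Total moles n_T = 15.8 − 4.46X.
At X = 0.692: n_A1 = 0.687, n_B2 = 8.97, n_B1 = 3.09, n_T = 12.7.
p_i = (n_i/n_T)·P. Kp = p_B1^2 / (p_A1 p_B2^3) = 0.996 atm^-2.

Kp = 0.996 atm^-2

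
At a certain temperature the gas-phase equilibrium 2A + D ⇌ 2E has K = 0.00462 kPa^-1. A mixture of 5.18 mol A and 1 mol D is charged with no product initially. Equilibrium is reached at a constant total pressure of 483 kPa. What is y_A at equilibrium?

y_A = 0.694

Basis: 1 mol D initially; let X = conversion of D. Extent ξ = X.
Mole table: n_A = 5.18 − 2X; n_D = 1 − X; n_E = 2X.
Summing: n_T = 6.18 − X.
y_i = n_i/n_T, p_i = y_i·P. K = p_E^2 / (p_A^2 p_D).
Equating to 0.00462 kPa^-1 and solving on 0 < X < 1: X = 0.683.
Then n_A = 3.81, n_T = 5.5, so y_A = 0.694.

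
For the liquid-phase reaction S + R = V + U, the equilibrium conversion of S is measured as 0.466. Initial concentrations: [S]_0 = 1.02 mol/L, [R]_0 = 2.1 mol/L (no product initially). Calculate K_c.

K_c = 0.255

Let X = conversion of S.
Concentrations: [S] = 1.02 − 1.02X; [R] = 2.1 − 1.02X; [V] = 1.02X; [U] = 1.02X.
At X = 0.466: [S] = 0.545, [R] = 1.62, [V] = 0.475, [U] = 0.475.
K_c = [V] [U] / ([S] [R]) = 0.255.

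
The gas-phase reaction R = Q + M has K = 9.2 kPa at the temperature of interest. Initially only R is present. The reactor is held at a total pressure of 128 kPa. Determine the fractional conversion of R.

Basis: 1 mol R initially; let X = conversion of R. Extent ξ = X.
Moles: n_R = 1 − X; n_Q = X; n_M = X.
n_T = Σnᵢ = 1 + X.
y_i = n_i/n_T, p_i = y_i·P. K = p_Q p_M / (p_R).
Equating to 9.2 kPa and solving on 0 < X < 1: X = 0.259.

X = 0.259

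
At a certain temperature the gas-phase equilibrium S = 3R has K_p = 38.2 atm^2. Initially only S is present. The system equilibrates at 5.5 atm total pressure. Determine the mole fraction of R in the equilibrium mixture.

Take 1 mol S as basis and let X be its fractional conversion, so ξ = X.
Species balance: n_S = 1 − X; n_R = 3X.
Summing: n_T = 1 + 2X.
With p_i = (n_i/n_T)P, K_p = p_R^3 / (p_S).
Equating to 38.2 atm^2 and solving on 0 < X < 1: X = 0.453.
Then n_R = 1.36, n_T = 1.91, so y_R = 0.713.

y_R = 0.713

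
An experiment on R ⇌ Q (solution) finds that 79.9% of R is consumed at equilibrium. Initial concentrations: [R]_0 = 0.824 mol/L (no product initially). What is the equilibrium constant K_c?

Let X = conversion of R.
Concentrations: [R] = 0.824 − 0.824X; [Q] = 0.824X.
At X = 0.799: [R] = 0.166, [Q] = 0.658.
K_c = [Q] / ([R]) = 3.98.

K_c = 3.98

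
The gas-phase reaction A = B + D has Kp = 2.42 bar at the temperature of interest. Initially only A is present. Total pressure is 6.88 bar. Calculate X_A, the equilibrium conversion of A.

X = 0.510

Take 1 mol A as basis and let X be its fractional conversion, so ξ = X.
Moles: n_A = 1 − X; n_B = X; n_D = X.
Summing: n_T = 1 + X.
Mole fractions y_i = n_i/n_T; Kp = p_B p_D / (p_A) with p_i = y_i·P.
Substituting and setting equal to 2.42 bar gives a polynomial in X; the root in (0,1) is X = 0.510.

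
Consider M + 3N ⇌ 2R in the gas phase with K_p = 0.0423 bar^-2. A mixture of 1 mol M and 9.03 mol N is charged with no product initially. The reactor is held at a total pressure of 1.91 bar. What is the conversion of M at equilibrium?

Basis: 1 mol M initially; let X = conversion of M. Extent ξ = X.
Moles: n_M = 1 − X; n_N = 9.03 − 3X; n_R = 2X.
n_T = Σnᵢ = 10 − 2X.
With p_i = (n_i/n_T)P, K_p = p_R^2 / (p_M p_N^3).
This yields a degree-4 equation in X; solving on (0,1), X = 0.373.

X = 0.373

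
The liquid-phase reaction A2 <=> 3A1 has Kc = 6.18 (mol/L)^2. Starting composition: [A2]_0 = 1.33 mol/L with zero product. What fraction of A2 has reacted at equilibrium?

Let X = conversion of A2; extent ξ = 1.33·X mol/L.
Concentrations: [A2] = 1.33 − 1.33X; [A1] = 3.99X.
Kc = [A1]^3 / ([A2]).
Equating to 6.18 (mol/L)^2: the physical root is X = 0.421.

X = 0.421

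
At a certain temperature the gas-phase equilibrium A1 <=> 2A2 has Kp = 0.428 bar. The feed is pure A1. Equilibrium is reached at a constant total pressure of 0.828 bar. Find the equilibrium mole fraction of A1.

y_A1 = 0.494

Let X = conversion of A1 (basis 1 mol A1); extent of reaction ξ = X.
Moles: n_A1 = 1 − X; n_A2 = 2X.
Summing: n_T = 1 + X.
y_i = n_i/n_T, p_i = y_i·P. Kp = p_A2^2 / (p_A1).
Setting this equal to 0.428 bar and taking the physical root (0 < X < 1) gives X = 0.338.
Then n_A1 = 0.662, n_T = 1.34, so y_A1 = 0.494.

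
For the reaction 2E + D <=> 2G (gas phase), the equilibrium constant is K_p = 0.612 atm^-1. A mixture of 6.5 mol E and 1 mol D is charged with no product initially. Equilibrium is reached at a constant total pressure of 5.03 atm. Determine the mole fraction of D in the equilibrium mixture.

Let X = conversion of D (basis 1 mol D); extent of reaction ξ = X.
At extent ξ: n_E = 6.5 − 2X; n_D = 1 − X; n_G = 2X.
n_T = Σnᵢ = 7.5 − X.
Mole fractions y_i = n_i/n_T; K_p = p_G^2 / (p_E^2 p_D) with p_i = y_i·P.
Setting this equal to 0.612 atm^-1 and taking the physical root (0 < X < 1) gives X = 0.781.
Then n_D = 0.219, n_T = 6.72, so y_D = 0.033.

y_D = 0.033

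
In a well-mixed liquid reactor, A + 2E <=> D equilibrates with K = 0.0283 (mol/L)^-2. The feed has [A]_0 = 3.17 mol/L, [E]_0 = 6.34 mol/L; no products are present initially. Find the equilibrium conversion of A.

Let X = conversion of A; extent ξ = 3.17·X mol/L.
Concentrations: [A] = 3.17 − 3.17X; [E] = 6.34 − 6.34X; [D] = 3.17X.
K = [D] / ([A] [E]^2).
This equals 0.0283 at X = 0.335 (the root in 0 < X < 1).

X = 0.335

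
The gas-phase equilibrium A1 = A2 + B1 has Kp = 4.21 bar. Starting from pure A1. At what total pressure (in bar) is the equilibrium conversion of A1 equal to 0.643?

Take 1 mol A1 as basis and let X be its fractional conversion, so ξ = X.
At extent ξ: n_A1 = 1 − X; n_A2 = X; n_B1 = X.
Summing: n_T = 1 + X.
Kp = p_A2 p_B1 / (p_A1) with p_i = (n_i/n_T)·P.
At X = 0.643: the mole-fraction product g(X) = Π y_i^ν_i = 0.7049. Since Kp = g(X)·P^{1}, P = (Kp/g)^(1/1) = (4.21/0.7049)^(1/1) = 5.97 bar.

P = 5.97 bar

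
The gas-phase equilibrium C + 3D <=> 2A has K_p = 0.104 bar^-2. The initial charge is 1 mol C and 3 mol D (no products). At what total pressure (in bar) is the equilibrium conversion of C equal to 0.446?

P = 5.39 bar

Basis: 1 mol C initially; let X = conversion of C. Extent ξ = X.
Mole table: n_C = 1 − X; n_D = 3 − 3X; n_A = 2X.
n_T = Σnᵢ = 4 − 2X.
K_p = p_A^2 / (p_C p_D^3) with p_i = (n_i/n_T)·P.
At X = 0.446: the mole-fraction product g(X) = Π y_i^ν_i = 3.022. Since K_p = g(X)·P^{-2}, P = (g/K_p)^(1/2) = (3.022/0.104)^(1/2) = 5.39 bar.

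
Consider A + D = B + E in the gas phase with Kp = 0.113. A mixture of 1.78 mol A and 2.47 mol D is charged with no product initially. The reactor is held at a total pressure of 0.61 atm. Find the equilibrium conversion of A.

Take 1.78 mol A as basis and let X be its fractional conversion, so ξ = 1.78X.
Moles: n_A = 1.78 − 1.78X; n_D = 2.47 − 1.78X; n_B = 1.78X; n_E = 1.78X.
n_T stays at 4.25 (no change in mole number).
Mole fractions y_i = n_i/n_T; Kp = p_B p_E / (p_A p_D) with p_i = y_i·P.
This yields a degree-2 equation in X; solving on (0,1), X = 0.295.

X = 0.295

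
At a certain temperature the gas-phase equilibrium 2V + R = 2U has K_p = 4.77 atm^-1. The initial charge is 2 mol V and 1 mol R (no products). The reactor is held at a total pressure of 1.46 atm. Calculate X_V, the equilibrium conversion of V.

X = 0.534

Basis: 2 mol V initially; let X = conversion of V. Extent ξ = X.
Species balance: n_V = 2 − 2X; n_R = 1 − X; n_U = 2X.
Total moles n_T = 3 − X.
With p_i = (n_i/n_T)P, K_p = p_U^2 / (p_V^2 p_R).
Equating to 4.77 atm^-1 and solving on 0 < X < 1: X = 0.534.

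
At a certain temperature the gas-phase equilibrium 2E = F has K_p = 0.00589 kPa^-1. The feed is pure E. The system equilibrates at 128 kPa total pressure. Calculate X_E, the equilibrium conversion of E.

X = 0.501

Basis: 1 mol E initially; let X = conversion of E. Extent ξ = 0.5X.
Species balance: n_E = 1 − X; n_F = 0.5X.
Total moles n_T = 1 − 0.5X.
y_i = n_i/n_T, p_i = y_i·P. K_p = p_F / (p_E^2).
This yields a degree-2 equation in X; solving on (0,1), X = 0.501.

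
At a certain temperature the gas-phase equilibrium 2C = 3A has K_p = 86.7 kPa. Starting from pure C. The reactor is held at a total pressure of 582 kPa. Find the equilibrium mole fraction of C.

Take 1 mol C as basis and let X be its fractional conversion, so ξ = 0.5X.
Moles: n_C = 1 − X; n_A = 1.5X.
n_T = Σnᵢ = 1 + 0.5X.
y_i = n_i/n_T, p_i = y_i·P. K_p = p_A^3 / (p_C^2).
Substituting and setting equal to 86.7 kPa gives a polynomial in X; the root in (0,1) is X = 0.293.
Then n_C = 0.707, n_T = 1.15, so y_C = 0.616.

y_C = 0.616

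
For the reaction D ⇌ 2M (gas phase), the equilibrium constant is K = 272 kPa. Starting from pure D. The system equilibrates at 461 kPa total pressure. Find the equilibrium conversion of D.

X = 0.359

Basis: 1 mol D initially; let X = conversion of D. Extent ξ = X.
At extent ξ: n_D = 1 − X; n_M = 2X.
Summing: n_T = 1 + X.
Mole fractions y_i = n_i/n_T; K = p_M^2 / (p_D) with p_i = y_i·P.
Substituting and setting equal to 272 kPa gives a polynomial in X; the root in (0,1) is X = 0.359.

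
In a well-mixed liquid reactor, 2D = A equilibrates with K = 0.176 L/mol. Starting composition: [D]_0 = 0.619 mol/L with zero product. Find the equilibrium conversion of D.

Let X = conversion of D; extent ξ = 0.619X/2 mol/L.
Concentrations: [D] = 0.619 − 0.619X; [A] = 0.309X.
K = [A] / ([D]^2).
This equals 0.176 at X = 0.155 (the root in 0 < X < 1).

X = 0.155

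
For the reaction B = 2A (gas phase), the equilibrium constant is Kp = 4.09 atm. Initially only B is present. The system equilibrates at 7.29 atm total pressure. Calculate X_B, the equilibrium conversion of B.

Take 1 mol B as basis and let X be its fractional conversion, so ξ = X.
At extent ξ: n_B = 1 − X; n_A = 2X.
Total moles n_T = 1 + X.
Mole fractions y_i = n_i/n_T; Kp = p_A^2 / (p_B) with p_i = y_i·P.
Equating to 4.09 atm and solving on 0 < X < 1: X = 0.351.

X = 0.351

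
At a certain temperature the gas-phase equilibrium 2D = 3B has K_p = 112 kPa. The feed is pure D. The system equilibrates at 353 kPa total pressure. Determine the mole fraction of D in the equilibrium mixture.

y_D = 0.545

Let X = conversion of D (basis 1 mol D); extent of reaction ξ = 0.5X.
At extent ξ: n_D = 1 − X; n_B = 1.5X.
Summing: n_T = 1 + 0.5X.
y_i = n_i/n_T, p_i = y_i·P. K_p = p_B^3 / (p_D^2).
Equating to 112 kPa and solving on 0 < X < 1: X = 0.358.
Then n_D = 0.642, n_T = 1.18, so y_D = 0.545.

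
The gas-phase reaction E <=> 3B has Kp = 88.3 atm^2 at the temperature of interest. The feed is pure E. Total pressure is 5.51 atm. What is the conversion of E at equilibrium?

X = 0.594

Take 1 mol E as basis and let X be its fractional conversion, so ξ = X.
Moles: n_E = 1 − X; n_B = 3X.
n_T = Σnᵢ = 1 + 2X.
With p_i = (n_i/n_T)P, Kp = p_B^3 / (p_E).
Substituting and setting equal to 88.3 atm^2 gives a polynomial in X; the root in (0,1) is X = 0.594.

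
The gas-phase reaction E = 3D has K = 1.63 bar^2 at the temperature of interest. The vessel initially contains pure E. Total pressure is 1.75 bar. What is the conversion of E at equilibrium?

Let X = conversion of E (basis 1 mol E); extent of reaction ξ = X.
Mole table: n_E = 1 − X; n_D = 3X.
Summing: n_T = 1 + 2X.
With p_i = (n_i/n_T)P, K = p_D^3 / (p_E).
Setting this equal to 1.63 bar^2 and taking the physical root (0 < X < 1) gives X = 0.332.

X = 0.332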